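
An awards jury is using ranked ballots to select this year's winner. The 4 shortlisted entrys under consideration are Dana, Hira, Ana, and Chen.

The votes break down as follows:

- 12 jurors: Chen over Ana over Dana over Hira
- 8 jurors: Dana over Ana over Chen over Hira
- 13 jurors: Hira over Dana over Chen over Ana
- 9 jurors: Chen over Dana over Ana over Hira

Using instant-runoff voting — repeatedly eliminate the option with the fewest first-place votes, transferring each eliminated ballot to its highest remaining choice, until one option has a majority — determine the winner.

Chen

Round 1: Chen 21, Hira 13, Dana 8, Ana 0. Ana has the fewest and is eliminated.
Round 2: Chen 21, Hira 13, Dana 8. Dana has the fewest and is eliminated.
Round 3: Chen 29, Hira 13. Chen has a majority.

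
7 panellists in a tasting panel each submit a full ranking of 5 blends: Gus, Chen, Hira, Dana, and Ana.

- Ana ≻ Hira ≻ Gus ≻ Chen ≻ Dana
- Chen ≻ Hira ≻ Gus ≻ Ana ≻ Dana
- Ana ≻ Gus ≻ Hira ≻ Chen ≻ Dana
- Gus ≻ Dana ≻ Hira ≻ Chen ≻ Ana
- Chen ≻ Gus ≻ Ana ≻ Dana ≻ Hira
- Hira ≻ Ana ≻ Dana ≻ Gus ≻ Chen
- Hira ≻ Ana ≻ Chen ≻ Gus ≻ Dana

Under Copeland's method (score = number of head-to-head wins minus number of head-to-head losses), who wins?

Pairwise results:
  Gus vs Chen: Gus wins 4–3.
  Gus vs Hira: Hira wins 4–3.
  Gus vs Dana: Gus wins 6–1.
  Gus vs Ana: Ana wins 4–3.
  Chen vs Hira: Hira wins 5–2.
  Chen vs Dana: Chen wins 5–2.
  Chen vs Ana: Ana wins 4–3.
  Hira vs Dana: Hira wins 5–2.
  Hira vs Ana: Hira wins 4–3.
  Dana vs Ana: Ana wins 6–1.
Copeland scores (wins − losses):
  Gus: 2 − 2 = 0
  Chen: 1 − 3 = -2
  Hira: 4 − 0 = 4
  Dana: 0 − 4 = -4
  Ana: 3 − 1 = 2
Hira has the best Copeland score.

Hira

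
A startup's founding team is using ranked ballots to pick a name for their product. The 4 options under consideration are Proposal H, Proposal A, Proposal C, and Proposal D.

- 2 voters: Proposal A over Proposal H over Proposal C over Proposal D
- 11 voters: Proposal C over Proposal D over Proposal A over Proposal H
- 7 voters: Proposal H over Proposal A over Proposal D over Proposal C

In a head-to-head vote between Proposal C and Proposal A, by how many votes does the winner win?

2

Ballots ranking Proposal C above Proposal A: 11.
Ballots ranking Proposal A above Proposal C: 2+7 = 9.
Proposal C wins 11–9, a margin of 2.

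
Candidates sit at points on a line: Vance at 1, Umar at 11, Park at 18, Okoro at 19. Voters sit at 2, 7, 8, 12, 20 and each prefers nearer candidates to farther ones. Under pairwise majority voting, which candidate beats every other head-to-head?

Umar

With single-peaked preferences on a line, the Condorcet winner is the candidate closest to the median voter.
The median voter (position 8) is closest to Umar at 11.
Check: Umar vs Vance — voters closer to Umar: 4 of 5.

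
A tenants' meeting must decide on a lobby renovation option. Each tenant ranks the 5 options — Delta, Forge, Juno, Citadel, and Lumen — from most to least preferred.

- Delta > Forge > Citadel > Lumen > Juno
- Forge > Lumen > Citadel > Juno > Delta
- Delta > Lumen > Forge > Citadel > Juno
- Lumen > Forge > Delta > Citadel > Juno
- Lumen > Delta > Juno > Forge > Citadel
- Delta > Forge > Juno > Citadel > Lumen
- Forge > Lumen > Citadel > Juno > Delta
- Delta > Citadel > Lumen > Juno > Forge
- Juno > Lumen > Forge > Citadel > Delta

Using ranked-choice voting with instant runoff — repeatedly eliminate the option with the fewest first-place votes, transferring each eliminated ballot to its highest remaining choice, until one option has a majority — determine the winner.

Lumen

Round 1: Delta 4, Forge 2, Lumen 2, Juno 1, Citadel 0. Citadel has the fewest and is eliminated.
Round 2: Delta 4, Forge 2, Lumen 2, Juno 1. Juno has the fewest and is eliminated.
Round 3: Delta 4, Lumen 3, Forge 2. Forge has the fewest and is eliminated.
Round 4: Lumen 5, Delta 4. Lumen has a majority.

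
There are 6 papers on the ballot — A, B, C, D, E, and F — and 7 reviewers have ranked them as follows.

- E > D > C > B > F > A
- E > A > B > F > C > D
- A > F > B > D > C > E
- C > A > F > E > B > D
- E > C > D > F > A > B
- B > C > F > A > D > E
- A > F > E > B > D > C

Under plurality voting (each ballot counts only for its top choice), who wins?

First-place vote totals:
  A: 2
  B: 1
  C: 1
  D: 0
  E: 3
  F: 0
E has the most first-place votes.

E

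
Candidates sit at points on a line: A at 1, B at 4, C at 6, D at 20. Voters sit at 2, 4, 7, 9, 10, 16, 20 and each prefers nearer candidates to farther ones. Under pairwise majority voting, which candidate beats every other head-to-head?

With single-peaked preferences on a line, the Condorcet winner is the candidate closest to the median voter.
The median voter (position 9) is closest to C at 6.
Check: C vs D — voters closer to C: 5 of 7.

C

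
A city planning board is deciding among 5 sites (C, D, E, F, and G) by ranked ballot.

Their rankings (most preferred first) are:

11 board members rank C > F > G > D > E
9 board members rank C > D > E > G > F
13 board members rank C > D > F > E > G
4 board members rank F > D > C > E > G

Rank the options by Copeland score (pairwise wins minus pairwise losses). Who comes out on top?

Pairwise results:
  C vs D: C wins 33–4.
  C vs E: C wins 37–0.
  C vs F: C wins 33–4.
  C vs G: C wins 37–0.
  D vs E: D wins 37–0.
  D vs F: D wins 22–15.
  D vs G: D wins 26–11.
  E vs F: F wins 28–9.
  E vs G: E wins 26–11.
  F vs G: F wins 28–9.
Copeland scores (wins − losses):
  C: 4 − 0 = 4
  D: 3 − 1 = 2
  E: 1 − 3 = -2
  F: 2 − 2 = 0
  G: 0 − 4 = -4
C has the best Copeland score.

C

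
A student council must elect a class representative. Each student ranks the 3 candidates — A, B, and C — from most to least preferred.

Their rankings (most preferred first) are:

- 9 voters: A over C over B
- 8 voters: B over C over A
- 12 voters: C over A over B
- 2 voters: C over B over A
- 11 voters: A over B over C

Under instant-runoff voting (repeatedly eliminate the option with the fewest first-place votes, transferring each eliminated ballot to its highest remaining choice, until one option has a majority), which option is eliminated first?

B

Round 1: A 20, C 14, B 8. B has the fewest and is eliminated.
Round 2: C 22, A 20. C has a majority.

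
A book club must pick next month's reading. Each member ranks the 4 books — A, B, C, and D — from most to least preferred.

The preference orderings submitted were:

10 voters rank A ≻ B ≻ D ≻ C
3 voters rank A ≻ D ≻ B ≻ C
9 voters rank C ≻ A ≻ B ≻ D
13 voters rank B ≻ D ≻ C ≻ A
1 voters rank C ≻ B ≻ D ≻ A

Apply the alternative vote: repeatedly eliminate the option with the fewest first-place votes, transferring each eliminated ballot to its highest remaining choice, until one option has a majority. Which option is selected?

Round 1: A 13, B 13, C 10, D 0. D has the fewest and is eliminated.
Round 2: A 13, B 13, C 10. C has the fewest and is eliminated.
Round 3: A 22, B 14. A has a majority.

A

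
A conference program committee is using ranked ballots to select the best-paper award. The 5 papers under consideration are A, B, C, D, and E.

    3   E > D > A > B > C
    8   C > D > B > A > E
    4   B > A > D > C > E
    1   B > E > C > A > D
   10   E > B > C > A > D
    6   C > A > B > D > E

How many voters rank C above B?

14

Ballots ranking C above B: 8+6 = 14.
Ballots ranking B above C: 3+4+1+10 = 18.
So 14 of 32 voters prefer C to B.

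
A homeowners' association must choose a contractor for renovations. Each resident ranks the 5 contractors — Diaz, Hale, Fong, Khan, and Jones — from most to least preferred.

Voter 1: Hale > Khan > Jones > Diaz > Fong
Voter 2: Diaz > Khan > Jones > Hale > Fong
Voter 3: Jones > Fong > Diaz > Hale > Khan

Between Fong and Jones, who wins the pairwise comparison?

Ballots ranking Fong above Jones: 0.
Ballots ranking Jones above Fong: 3.
Jones wins the head-to-head, 3–0.

Jones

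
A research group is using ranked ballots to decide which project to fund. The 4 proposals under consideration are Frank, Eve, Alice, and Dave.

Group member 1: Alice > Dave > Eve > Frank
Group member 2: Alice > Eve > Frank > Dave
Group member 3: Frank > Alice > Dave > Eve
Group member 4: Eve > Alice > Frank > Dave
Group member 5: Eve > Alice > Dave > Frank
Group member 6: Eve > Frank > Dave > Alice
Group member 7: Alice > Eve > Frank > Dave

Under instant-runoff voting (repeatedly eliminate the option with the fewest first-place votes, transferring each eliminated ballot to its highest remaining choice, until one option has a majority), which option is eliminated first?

Round 1: Eve 3, Alice 3, Frank 1, Dave 0. Dave has the fewest and is eliminated.
Round 2: Eve 3, Alice 3, Frank 1. Frank has the fewest and is eliminated.
Round 3: Alice 4, Eve 3. Alice has a majority.

Dave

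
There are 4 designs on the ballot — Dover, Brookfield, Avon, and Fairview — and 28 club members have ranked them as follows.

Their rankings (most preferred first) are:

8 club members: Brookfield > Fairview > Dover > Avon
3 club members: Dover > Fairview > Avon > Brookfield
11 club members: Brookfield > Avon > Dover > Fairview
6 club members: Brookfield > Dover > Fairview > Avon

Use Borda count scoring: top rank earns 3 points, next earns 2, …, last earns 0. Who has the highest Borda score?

Brookfield

Borda scores:
  Dover: 8·1 + 3·3 + 11·1 + 6·2 = 40
  Brookfield: 8·3 + 3·0 + 11·3 + 6·3 = 75
  Avon: 8·0 + 3·1 + 11·2 + 6·0 = 25
  Fairview: 8·2 + 3·2 + 11·0 + 6·1 = 28
Brookfield has the highest total.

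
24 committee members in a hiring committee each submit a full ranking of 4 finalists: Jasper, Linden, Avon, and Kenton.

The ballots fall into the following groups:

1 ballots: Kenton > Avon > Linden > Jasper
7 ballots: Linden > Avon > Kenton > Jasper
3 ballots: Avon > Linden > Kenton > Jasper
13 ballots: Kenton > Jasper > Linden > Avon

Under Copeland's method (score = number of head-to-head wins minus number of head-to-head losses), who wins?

Kenton

Pairwise results:
  Jasper vs Linden: Jasper wins 13–11.
  Jasper vs Avon: Jasper wins 13–11.
  Jasper vs Kenton: Kenton wins 24–0.
  Linden vs Avon: Linden wins 20–4.
  Linden vs Kenton: Kenton wins 14–10.
  Avon vs Kenton: Kenton wins 14–10.
Copeland scores (wins − losses):
  Jasper: 2 − 1 = 1
  Linden: 1 − 2 = -1
  Avon: 0 − 3 = -3
  Kenton: 3 − 0 = 3
Kenton has the best Copeland score.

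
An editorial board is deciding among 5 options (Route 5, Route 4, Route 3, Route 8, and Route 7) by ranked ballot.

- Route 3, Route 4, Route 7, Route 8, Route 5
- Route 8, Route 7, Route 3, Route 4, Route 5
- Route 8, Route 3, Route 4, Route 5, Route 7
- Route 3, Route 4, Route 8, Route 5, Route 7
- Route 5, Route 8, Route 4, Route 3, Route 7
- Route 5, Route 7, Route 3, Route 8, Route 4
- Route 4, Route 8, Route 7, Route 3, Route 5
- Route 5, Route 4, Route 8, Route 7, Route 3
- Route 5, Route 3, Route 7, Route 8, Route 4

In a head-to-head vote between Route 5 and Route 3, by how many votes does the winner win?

1

Ballots ranking Route 5 above Route 3: 4.
Ballots ranking Route 3 above Route 5: 5.
Route 3 wins 5–4, a margin of 1.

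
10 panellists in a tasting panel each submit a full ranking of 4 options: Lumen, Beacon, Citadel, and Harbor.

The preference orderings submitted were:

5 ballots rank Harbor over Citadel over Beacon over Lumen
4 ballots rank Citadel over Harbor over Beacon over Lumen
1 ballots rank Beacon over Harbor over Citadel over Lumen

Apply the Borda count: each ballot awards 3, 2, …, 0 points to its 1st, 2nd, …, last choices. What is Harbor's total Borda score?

Borda scores:
  Lumen: 5·0 + 4·0 + 0 = 0
  Beacon: 5·1 + 4·1 + 3 = 12
  Citadel: 5·2 + 4·3 + 1 = 23
  Harbor: 5·3 + 4·2 + 2 = 25

25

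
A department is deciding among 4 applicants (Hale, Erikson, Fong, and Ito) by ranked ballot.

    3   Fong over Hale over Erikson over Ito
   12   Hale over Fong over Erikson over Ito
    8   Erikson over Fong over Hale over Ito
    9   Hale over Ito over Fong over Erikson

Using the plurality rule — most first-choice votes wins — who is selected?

Hale

First-place vote totals:
  Hale: 21
  Erikson: 8
  Fong: 3
  Ito: 0
Hale has the most first-place votes.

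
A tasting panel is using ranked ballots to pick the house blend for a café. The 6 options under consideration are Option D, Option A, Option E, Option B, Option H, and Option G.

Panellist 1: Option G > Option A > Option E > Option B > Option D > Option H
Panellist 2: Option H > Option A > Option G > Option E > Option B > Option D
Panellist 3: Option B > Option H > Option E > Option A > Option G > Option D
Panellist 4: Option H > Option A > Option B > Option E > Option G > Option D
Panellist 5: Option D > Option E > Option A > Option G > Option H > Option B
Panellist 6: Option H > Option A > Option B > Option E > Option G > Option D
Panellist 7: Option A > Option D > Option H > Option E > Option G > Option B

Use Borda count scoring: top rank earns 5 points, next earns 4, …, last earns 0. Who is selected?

Option A

Borda scores:
  Option D: 1 + 0 + 0 + 0 + 5 + 0 + 4 = 10
  Option A: 4 + 4 + 2 + 4 + 3 + 4 + 5 = 26
  Option E: 3 + 2 + 3 + 2 + 4 + 2 + 2 = 18
  Option B: 2 + 1 + 5 + 3 + 0 + 3 + 0 = 14
  Option H: 0 + 5 + 4 + 5 + 1 + 5 + 3 = 23
  Option G: 5 + 3 + 1 + 1 + 2 + 1 + 1 = 14
Option A has the highest total.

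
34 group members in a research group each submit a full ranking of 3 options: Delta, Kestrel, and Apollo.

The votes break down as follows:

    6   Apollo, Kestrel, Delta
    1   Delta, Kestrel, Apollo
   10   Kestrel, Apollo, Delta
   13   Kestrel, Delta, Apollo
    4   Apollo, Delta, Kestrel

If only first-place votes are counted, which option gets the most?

First-place vote totals:
  Delta: 1
  Kestrel: 23
  Apollo: 10
Kestrel has the most first-place votes.

Kestrel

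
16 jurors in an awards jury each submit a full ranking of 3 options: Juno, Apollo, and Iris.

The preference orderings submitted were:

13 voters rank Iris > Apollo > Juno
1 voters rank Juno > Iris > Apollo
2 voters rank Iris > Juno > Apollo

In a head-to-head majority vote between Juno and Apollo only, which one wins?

Apollo

Ballots ranking Juno above Apollo: 1+2 = 3.
Ballots ranking Apollo above Juno: 13.
Apollo wins the head-to-head, 13–3.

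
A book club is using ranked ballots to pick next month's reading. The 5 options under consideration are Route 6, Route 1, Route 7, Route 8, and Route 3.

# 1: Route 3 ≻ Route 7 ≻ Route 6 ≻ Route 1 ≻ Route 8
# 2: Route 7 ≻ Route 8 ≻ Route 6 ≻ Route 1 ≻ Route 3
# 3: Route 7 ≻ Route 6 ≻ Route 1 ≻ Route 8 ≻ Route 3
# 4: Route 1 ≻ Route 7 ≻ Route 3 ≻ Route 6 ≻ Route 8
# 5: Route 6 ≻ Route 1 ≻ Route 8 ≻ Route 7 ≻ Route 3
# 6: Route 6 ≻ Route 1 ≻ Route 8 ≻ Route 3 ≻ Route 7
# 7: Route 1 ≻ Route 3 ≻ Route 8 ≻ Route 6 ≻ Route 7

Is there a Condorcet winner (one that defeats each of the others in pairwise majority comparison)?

No

Head-to-head results (7 voters total):
Route 6 vs Route 1: Route 6 wins 5–2.
Route 6 vs Route 7: Route 7 wins 4–3.
Route 6 vs Route 8: Route 6 wins 5–2.
Route 6 vs Route 3: Route 6 wins 4–3.
Route 1 vs Route 7: Route 1 wins 4–3.
Route 1 vs Route 8: Route 1 wins 6–1.
Route 1 vs Route 3: Route 1 wins 6–1.
Route 7 vs Route 8: Route 7 wins 4–3.
Route 7 vs Route 3: Route 7 wins 4–3.
Route 8 vs Route 3: Route 8 wins 4–3.
No candidate beats all others: Route 6 beats Route 1 beats Route 7 beats Route 6, a majority cycle.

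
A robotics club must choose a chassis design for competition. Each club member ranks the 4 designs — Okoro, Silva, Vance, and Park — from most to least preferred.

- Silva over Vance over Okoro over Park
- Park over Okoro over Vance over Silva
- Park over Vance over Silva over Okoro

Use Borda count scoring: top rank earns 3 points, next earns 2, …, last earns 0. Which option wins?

Park

Borda scores:
  Okoro: 1 + 2 + 0 = 3
  Silva: 3 + 0 + 1 = 4
  Vance: 2 + 1 + 2 = 5
  Park: 0 + 3 + 3 = 6
Park has the highest total.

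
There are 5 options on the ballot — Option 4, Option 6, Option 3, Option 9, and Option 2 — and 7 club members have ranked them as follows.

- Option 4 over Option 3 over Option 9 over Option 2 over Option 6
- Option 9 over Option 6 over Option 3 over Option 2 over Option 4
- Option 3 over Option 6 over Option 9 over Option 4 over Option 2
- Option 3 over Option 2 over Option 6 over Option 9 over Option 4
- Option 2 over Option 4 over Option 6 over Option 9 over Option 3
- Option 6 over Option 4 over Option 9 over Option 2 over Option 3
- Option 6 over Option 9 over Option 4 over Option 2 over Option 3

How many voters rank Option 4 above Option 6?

Ballots ranking Option 4 above Option 6: 2.
Ballots ranking Option 6 above Option 4: 5.
So 2 of 7 voters prefer Option 4 to Option 6.

2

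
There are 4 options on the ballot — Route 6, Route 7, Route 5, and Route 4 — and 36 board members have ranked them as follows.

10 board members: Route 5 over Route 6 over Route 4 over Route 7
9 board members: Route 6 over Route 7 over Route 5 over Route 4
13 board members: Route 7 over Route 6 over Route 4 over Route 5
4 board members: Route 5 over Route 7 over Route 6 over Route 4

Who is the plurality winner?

First-place vote totals:
  Route 6: 9
  Route 7: 13
  Route 5: 14
  Route 4: 0
Route 5 has the most first-place votes.

Route 5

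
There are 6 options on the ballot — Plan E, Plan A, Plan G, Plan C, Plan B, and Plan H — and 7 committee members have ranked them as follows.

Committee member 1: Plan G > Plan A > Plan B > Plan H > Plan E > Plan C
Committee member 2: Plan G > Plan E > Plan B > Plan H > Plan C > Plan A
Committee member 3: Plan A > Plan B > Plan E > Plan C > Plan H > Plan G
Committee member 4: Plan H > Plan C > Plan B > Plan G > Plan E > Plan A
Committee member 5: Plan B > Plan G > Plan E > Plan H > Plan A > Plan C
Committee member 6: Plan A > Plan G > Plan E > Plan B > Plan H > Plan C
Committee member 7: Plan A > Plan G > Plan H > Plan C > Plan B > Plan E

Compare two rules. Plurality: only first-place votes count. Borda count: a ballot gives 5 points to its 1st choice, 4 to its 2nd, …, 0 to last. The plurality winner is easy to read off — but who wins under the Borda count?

Plan G

Plurality first-place counts: Plan E 0, Plan A 3, Plan G 2, Plan C 0, Plan B 1, Plan H 1 → Plan A.
Borda totals: Plan E 15, Plan A 20, Plan G 24, Plan C 9, Plan B 21, Plan H 16 → Plan G.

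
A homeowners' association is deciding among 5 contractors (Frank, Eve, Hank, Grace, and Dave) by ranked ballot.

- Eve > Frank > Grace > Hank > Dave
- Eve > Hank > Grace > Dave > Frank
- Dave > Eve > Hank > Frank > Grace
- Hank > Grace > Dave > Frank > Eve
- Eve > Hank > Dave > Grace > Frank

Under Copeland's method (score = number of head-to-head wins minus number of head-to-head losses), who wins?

Pairwise results:
  Frank vs Eve: Eve wins 4–1.
  Frank vs Hank: Hank wins 4–1.
  Frank vs Grace: Grace wins 3–2.
  Frank vs Dave: Dave wins 4–1.
  Eve vs Hank: Eve wins 4–1.
  Eve vs Grace: Eve wins 4–1.
  Eve vs Dave: Eve wins 3–2.
  Hank vs Grace: Hank wins 4–1.
  Hank vs Dave: Hank wins 4–1.
  Grace vs Dave: Grace wins 3–2.
Copeland scores (wins − losses):
  Frank: 0 − 4 = -4
  Eve: 4 − 0 = 4
  Hank: 3 − 1 = 2
  Grace: 2 − 2 = 0
  Dave: 1 − 3 = -2
Eve has the best Copeland score.

Eve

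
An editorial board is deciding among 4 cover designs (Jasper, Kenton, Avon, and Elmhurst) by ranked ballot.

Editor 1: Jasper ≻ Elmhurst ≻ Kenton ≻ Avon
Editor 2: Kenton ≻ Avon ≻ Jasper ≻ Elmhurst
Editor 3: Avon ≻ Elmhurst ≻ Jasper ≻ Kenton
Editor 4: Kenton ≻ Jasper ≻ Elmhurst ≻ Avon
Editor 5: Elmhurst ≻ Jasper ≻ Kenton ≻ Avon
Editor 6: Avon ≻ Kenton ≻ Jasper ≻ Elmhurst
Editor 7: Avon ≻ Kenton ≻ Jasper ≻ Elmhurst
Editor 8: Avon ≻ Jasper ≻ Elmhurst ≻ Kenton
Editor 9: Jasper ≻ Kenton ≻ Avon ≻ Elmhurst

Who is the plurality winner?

Avon

First-place vote totals:
  Jasper: 2
  Kenton: 2
  Avon: 4
  Elmhurst: 1
Avon has the most first-place votes.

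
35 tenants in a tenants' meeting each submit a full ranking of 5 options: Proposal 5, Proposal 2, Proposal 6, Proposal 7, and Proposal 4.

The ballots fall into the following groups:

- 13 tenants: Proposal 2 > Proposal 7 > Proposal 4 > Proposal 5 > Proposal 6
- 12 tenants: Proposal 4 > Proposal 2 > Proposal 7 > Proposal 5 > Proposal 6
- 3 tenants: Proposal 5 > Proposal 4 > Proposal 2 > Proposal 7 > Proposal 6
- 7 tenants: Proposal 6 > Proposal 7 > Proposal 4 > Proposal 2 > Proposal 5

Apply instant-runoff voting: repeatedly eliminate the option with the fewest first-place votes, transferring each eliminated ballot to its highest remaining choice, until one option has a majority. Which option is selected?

Proposal 4

Round 1: Proposal 2 13, Proposal 4 12, Proposal 6 7, Proposal 5 3, Proposal 7 0. Proposal 7 has the fewest and is eliminated.
Round 2: Proposal 2 13, Proposal 4 12, Proposal 6 7, Proposal 5 3. Proposal 5 has the fewest and is eliminated.
Round 3: Proposal 4 15, Proposal 2 13, Proposal 6 7. Proposal 6 has the fewest and is eliminated.
Round 4: Proposal 4 22, Proposal 2 13. Proposal 4 has a majority.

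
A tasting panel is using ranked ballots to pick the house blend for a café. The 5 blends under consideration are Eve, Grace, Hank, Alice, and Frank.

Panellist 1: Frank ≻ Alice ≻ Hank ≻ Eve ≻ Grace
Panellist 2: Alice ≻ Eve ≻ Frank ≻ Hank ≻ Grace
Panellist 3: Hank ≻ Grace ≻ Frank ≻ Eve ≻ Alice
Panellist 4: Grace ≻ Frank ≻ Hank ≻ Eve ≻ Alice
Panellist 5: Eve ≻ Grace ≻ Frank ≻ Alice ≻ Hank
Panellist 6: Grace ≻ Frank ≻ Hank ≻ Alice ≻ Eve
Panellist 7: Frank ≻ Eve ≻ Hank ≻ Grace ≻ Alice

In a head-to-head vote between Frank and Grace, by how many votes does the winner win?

Ballots ranking Frank above Grace: 3.
Ballots ranking Grace above Frank: 4.
Grace wins 4–3, a margin of 1.

1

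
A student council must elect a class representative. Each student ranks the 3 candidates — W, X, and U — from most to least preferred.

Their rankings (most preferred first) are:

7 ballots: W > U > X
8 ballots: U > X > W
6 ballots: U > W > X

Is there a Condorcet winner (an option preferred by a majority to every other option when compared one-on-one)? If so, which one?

U

Head-to-head results (21 voters total):
W vs X: W wins 13–8.
W vs U: U wins 14–7.
X vs U: U wins 21–0.
U beats each rival — W (14–7), X (21–0) — so U is the Condorcet winner.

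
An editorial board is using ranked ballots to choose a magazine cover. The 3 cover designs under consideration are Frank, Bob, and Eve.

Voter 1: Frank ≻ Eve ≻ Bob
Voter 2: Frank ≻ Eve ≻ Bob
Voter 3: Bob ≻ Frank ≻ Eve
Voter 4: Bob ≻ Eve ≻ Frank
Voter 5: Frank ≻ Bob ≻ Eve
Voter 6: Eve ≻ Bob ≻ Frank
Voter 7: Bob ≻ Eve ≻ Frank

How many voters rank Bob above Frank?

4

Ballots ranking Bob above Frank: 4.
Ballots ranking Frank above Bob: 3.
So 4 of 7 voters prefer Bob to Frank.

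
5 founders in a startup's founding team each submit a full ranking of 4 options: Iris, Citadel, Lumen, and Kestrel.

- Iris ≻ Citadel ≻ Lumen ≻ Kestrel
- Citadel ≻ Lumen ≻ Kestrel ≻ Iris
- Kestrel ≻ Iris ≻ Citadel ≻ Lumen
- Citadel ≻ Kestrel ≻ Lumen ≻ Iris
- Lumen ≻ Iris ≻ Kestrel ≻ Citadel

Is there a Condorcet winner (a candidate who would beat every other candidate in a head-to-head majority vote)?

No

Head-to-head results (5 voters total):
Iris vs Citadel: Iris wins 3–2.
Iris vs Lumen: Lumen wins 3–2.
Iris vs Kestrel: Kestrel wins 3–2.
Citadel vs Lumen: Citadel wins 4–1.
Citadel vs Kestrel: Citadel wins 3–2.
Lumen vs Kestrel: Lumen wins 3–2.
No candidate beats all others: Iris beats Citadel beats Lumen beats Iris, a majority cycle.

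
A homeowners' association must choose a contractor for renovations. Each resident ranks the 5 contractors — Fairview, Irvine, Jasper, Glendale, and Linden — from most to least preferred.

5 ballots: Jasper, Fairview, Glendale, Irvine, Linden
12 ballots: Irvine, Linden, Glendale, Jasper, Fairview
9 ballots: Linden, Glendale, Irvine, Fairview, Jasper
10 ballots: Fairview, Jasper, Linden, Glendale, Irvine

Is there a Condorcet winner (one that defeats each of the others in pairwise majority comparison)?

Head-to-head results (36 voters total):
Fairview vs Irvine: Irvine wins 21–15.
Fairview vs Jasper: Fairview wins 19–17.
Fairview vs Glendale: Glendale wins 21–15.
Fairview vs Linden: Linden wins 21–15.
Irvine vs Jasper: Irvine wins 21–15.
Irvine vs Glendale: Glendale wins 24–12.
Irvine vs Linden: Linden wins 19–17.
Jasper vs Glendale: Glendale wins 21–15.
Jasper vs Linden: Linden wins 21–15.
Glendale vs Linden: Linden wins 31–5.
Linden beats each rival — Fairview (21–15), Irvine (19–17), Jasper (21–15), Glendale (31–5) — so Linden is the Condorcet winner.

Yes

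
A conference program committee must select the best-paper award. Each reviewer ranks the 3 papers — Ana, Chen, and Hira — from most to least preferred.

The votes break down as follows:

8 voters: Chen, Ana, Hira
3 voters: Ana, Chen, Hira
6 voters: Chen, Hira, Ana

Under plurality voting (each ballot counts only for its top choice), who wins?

Chen

First-place vote totals:
  Ana: 3
  Chen: 14
  Hira: 0
Chen has the most first-place votes.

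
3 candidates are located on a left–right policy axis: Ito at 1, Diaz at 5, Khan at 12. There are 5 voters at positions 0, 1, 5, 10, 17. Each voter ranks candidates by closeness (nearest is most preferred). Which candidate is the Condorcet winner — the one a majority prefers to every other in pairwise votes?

Diaz

With single-peaked preferences on a line, the Condorcet winner is the candidate closest to the median voter.
The median voter (position 5) is closest to Diaz at 5.
Check: Diaz vs Khan — voters closer to Diaz: 3 of 5.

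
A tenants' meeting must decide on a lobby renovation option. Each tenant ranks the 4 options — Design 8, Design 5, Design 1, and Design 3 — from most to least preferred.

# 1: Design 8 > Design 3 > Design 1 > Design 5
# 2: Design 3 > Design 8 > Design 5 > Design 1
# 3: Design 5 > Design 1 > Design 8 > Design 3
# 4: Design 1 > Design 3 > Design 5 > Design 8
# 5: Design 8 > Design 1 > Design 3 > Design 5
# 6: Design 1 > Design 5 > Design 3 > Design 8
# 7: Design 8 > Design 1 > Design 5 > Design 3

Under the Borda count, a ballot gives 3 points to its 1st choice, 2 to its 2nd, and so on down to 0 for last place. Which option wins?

Design 1

Borda scores:
  Design 8: 3 + 2 + 1 + 0 + 3 + 0 + 3 = 12
  Design 5: 0 + 1 + 3 + 1 + 0 + 2 + 1 = 8
  Design 1: 1 + 0 + 2 + 3 + 2 + 3 + 2 = 13
  Design 3: 2 + 3 + 0 + 2 + 1 + 1 + 0 = 9
Design 1 has the highest total.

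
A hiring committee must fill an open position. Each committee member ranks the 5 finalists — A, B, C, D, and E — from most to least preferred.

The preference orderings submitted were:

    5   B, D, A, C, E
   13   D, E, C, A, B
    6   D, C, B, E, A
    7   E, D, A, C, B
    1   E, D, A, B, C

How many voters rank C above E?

11

Ballots ranking C above E: 5+6 = 11.
Ballots ranking E above C: 13+7+1 = 21.
So 11 of 32 voters prefer C to E.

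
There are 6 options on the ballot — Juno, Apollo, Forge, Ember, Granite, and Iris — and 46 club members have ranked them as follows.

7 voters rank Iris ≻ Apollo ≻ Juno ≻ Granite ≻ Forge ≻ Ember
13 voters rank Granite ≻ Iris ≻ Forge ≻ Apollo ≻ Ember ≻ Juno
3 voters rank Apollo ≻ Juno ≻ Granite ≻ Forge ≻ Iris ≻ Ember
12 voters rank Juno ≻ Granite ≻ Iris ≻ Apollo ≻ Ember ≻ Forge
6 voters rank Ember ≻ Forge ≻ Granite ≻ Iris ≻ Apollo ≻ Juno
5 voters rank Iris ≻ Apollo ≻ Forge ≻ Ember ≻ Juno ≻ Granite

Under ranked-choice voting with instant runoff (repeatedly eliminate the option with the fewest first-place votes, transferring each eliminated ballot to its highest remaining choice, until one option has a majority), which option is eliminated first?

Forge

Round 1: Granite 13, Juno 12, Iris 12, Ember 6, Apollo 3, Forge 0. Forge has the fewest and is eliminated.
Round 2: Granite 13, Juno 12, Iris 12, Ember 6, Apollo 3. Apollo has the fewest and is eliminated.
Round 3: Juno 15, Granite 13, Iris 12, Ember 6. Ember has the fewest and is eliminated.
Round 4: Granite 19, Juno 15, Iris 12. Iris has the fewest and is eliminated.
Round 5: Juno 27, Granite 19. Juno has a majority.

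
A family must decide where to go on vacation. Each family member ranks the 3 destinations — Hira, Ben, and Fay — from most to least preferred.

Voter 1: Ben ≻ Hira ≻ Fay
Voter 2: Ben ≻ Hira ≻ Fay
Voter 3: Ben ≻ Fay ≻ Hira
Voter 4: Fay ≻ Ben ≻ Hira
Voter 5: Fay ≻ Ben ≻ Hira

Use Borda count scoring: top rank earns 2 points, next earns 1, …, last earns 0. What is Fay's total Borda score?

Borda scores:
  Hira: 1 + 1 + 0 + 0 + 0 = 2
  Ben: 2 + 2 + 2 + 1 + 1 = 8
  Fay: 0 + 0 + 1 + 2 + 2 = 5

5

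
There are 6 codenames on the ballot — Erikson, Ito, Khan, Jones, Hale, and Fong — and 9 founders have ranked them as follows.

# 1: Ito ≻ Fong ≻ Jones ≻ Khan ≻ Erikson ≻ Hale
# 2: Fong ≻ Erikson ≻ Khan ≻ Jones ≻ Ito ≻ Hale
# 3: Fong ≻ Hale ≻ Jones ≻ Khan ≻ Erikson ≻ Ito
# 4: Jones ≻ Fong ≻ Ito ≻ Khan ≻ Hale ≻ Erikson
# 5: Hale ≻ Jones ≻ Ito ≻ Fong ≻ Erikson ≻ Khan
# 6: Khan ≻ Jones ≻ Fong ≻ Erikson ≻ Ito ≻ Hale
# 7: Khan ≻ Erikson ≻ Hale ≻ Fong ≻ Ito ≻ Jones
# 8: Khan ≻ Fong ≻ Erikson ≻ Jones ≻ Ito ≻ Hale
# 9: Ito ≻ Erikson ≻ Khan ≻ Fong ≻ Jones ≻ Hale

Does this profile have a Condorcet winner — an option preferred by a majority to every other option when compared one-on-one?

Yes

Head-to-head results (9 voters total):
Erikson vs Ito: Erikson wins 5–4.
Erikson vs Khan: Khan wins 6–3.
Erikson vs Jones: Jones wins 5–4.
Erikson vs Hale: Erikson wins 6–3.
Erikson vs Fong: Fong wins 7–2.
Ito vs Khan: Khan wins 5–4.
Ito vs Jones: Jones wins 6–3.
Ito vs Hale: Ito wins 6–3.
Ito vs Fong: Fong wins 6–3.
Khan vs Jones: Khan wins 5–4.
Khan vs Hale: Khan wins 7–2.
Khan vs Fong: Fong wins 5–4.
Jones vs Hale: Jones wins 6–3.
Jones vs Fong: Fong wins 6–3.
Hale vs Fong: Fong wins 7–2.
Fong beats each rival — Erikson (7–2), Ito (6–3), Khan (5–4), Jones (6–3), Hale (7–2) — so Fong is the Condorcet winner.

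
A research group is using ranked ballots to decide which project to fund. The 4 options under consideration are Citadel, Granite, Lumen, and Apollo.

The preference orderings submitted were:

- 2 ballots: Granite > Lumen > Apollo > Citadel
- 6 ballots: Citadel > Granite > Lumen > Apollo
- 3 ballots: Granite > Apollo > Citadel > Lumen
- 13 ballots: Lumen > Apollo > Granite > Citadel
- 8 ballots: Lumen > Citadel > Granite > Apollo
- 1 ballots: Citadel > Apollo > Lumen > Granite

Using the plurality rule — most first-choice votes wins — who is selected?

Lumen

First-place vote totals:
  Citadel: 7
  Granite: 5
  Lumen: 21
  Apollo: 0
Lumen has the most first-place votes.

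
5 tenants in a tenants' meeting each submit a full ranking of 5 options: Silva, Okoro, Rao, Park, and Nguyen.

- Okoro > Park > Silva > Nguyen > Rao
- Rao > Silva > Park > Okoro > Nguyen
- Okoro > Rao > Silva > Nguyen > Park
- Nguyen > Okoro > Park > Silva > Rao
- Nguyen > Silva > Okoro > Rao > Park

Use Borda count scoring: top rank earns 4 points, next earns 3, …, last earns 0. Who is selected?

Okoro

Borda scores:
  Silva: 2 + 3 + 2 + 1 + 3 = 11
  Okoro: 4 + 1 + 4 + 3 + 2 = 14
  Rao: 0 + 4 + 3 + 0 + 1 = 8
  Park: 3 + 2 + 0 + 2 + 0 = 7
  Nguyen: 1 + 0 + 1 + 4 + 4 = 10
Okoro has the highest total.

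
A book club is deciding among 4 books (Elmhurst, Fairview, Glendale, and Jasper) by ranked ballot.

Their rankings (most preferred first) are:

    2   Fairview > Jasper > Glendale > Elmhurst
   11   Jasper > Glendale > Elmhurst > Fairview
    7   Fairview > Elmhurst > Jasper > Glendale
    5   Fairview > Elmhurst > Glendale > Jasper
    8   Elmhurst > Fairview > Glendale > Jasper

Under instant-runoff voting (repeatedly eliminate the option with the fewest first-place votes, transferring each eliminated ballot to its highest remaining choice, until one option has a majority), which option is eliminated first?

Glendale

Round 1: Fairview 14, Jasper 11, Elmhurst 8, Glendale 0. Glendale has the fewest and is eliminated.
Round 2: Fairview 14, Jasper 11, Elmhurst 8. Elmhurst has the fewest and is eliminated.
Round 3: Fairview 22, Jasper 11. Fairview has a majority.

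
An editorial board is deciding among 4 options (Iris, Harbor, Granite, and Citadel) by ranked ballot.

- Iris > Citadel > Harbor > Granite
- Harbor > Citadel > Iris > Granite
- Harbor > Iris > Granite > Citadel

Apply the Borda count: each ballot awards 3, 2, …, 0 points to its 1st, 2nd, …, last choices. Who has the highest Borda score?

Harbor

Borda scores:
  Iris: 3 + 1 + 2 = 6
  Harbor: 1 + 3 + 3 = 7
  Granite: 0 + 0 + 1 = 1
  Citadel: 2 + 2 + 0 = 4
Harbor has the highest total.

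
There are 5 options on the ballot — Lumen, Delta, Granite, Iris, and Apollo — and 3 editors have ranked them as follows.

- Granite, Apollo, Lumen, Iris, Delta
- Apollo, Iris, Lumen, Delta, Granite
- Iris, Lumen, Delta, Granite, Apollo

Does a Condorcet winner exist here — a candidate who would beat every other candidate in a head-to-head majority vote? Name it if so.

None — there is no Condorcet winner

Head-to-head results (3 voters total):
Lumen vs Delta: Lumen wins 3–0.
Lumen vs Granite: Lumen wins 2–1.
Lumen vs Iris: Iris wins 2–1.
Lumen vs Apollo: Apollo wins 2–1.
Delta vs Granite: Delta wins 2–1.
Delta vs Iris: Iris wins 3–0.
Delta vs Apollo: Apollo wins 2–1.
Granite vs Iris: Iris wins 2–1.
Granite vs Apollo: Granite wins 2–1.
Iris vs Apollo: Apollo wins 2–1.
No candidate beats all others: Lumen beats Granite beats Apollo beats Lumen, a majority cycle.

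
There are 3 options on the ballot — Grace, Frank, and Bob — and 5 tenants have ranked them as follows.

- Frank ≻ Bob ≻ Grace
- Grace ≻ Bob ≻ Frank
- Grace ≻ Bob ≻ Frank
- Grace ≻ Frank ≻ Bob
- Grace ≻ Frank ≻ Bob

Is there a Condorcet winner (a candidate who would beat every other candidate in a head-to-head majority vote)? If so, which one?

Head-to-head results (5 voters total):
Grace vs Frank: Grace wins 4–1.
Grace vs Bob: Grace wins 4–1.
Frank vs Bob: Frank wins 3–2.
Grace beats each rival — Frank (4–1), Bob (4–1) — so Grace is the Condorcet winner.

Grace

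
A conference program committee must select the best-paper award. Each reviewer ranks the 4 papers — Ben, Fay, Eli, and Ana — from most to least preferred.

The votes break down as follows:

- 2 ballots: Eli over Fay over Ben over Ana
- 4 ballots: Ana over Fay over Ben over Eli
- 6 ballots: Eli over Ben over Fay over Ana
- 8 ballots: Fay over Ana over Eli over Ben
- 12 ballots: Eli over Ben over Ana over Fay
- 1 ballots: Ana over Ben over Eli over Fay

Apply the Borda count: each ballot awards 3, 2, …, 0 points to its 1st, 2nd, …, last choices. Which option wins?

Borda scores:
  Ben: 2·1 + 4·1 + 6·2 + 8·0 + 12·2 + 2 = 44
  Fay: 2·2 + 4·2 + 6·1 + 8·3 + 12·0 + 0 = 42
  Eli: 2·3 + 4·0 + 6·3 + 8·1 + 12·3 + 1 = 69
  Ana: 2·0 + 4·3 + 6·0 + 8·2 + 12·1 + 3 = 43
Eli has the highest total.

Eli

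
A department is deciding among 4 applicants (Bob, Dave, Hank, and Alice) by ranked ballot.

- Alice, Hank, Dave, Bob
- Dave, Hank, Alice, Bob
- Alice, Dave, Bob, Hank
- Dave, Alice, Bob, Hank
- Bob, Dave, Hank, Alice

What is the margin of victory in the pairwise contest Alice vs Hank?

Ballots ranking Alice above Hank: 3.
Ballots ranking Hank above Alice: 2.
Alice wins 3–2, a margin of 1.

1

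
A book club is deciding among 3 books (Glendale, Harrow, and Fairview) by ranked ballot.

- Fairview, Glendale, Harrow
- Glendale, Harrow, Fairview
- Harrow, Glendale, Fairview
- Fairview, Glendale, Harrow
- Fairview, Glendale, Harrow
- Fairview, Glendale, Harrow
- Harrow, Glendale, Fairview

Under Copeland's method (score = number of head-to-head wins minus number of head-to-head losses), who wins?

Fairview

Pairwise results:
  Glendale vs Harrow: Glendale wins 5–2.
  Glendale vs Fairview: Fairview wins 4–3.
  Harrow vs Fairview: Fairview wins 4–3.
Copeland scores (wins − losses):
  Glendale: 1 − 1 = 0
  Harrow: 0 − 2 = -2
  Fairview: 2 − 0 = 2
Fairview has the best Copeland score.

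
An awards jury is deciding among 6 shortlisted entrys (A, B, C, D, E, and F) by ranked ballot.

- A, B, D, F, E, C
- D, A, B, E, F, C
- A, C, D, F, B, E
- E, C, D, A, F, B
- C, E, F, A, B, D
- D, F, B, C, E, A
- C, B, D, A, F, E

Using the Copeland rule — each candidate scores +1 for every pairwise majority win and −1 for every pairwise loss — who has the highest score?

Pairwise results:
  A vs B: A wins 5–2.
  A vs C: C wins 4–3.
  A vs D: D wins 4–3.
  A vs E: A wins 4–3.
  A vs F: A wins 5–2.
  B vs C: C wins 4–3.
  B vs D: D wins 4–3.
  B vs E: B wins 5–2.
  B vs F: F wins 4–3.
  C vs D: C wins 4–3.
  C vs E: C wins 4–3.
  C vs F: C wins 4–3.
  D vs E: D wins 5–2.
  D vs F: D wins 6–1.
  E vs F: F wins 4–3.
Copeland scores (wins − losses):
  A: 3 − 2 = 1
  B: 1 − 4 = -3
  C: 5 − 0 = 5
  D: 4 − 1 = 3
  E: 0 − 5 = -5
  F: 2 − 3 = -1
C has the best Copeland score.

C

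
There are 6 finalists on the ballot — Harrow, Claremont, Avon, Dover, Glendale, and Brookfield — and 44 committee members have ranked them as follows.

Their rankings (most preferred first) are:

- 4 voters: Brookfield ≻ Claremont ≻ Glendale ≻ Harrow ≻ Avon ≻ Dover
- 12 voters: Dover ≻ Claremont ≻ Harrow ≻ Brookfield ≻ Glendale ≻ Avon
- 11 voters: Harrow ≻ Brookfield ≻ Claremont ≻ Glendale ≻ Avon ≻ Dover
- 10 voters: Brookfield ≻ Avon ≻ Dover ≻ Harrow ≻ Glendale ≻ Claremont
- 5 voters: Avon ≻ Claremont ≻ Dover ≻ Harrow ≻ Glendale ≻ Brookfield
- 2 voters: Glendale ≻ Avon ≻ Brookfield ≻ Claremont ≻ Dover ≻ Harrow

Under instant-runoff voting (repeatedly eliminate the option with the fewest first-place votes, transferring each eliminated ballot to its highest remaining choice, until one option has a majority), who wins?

Brookfield

Round 1: Brookfield 14, Dover 12, Harrow 11, Avon 5, Glendale 2, Claremont 0. Claremont has the fewest and is eliminated.
Round 2: Brookfield 14, Dover 12, Harrow 11, Avon 5, Glendale 2. Glendale has the fewest and is eliminated.
Round 3: Brookfield 14, Dover 12, Harrow 11, Avon 7. Avon has the fewest and is eliminated.
Round 4: Dover 17, Brookfield 16, Harrow 11. Harrow has the fewest and is eliminated.
Round 5: Brookfield 27, Dover 17. Brookfield has a majority.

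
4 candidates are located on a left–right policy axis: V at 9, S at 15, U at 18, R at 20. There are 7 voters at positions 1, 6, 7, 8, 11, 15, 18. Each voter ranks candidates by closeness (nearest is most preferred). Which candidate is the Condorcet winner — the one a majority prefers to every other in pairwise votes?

V

With single-peaked preferences on a line, the Condorcet winner is the candidate closest to the median voter.
The median voter (position 8) is closest to V at 9.
Check: V vs R — voters closer to V: 5 of 7.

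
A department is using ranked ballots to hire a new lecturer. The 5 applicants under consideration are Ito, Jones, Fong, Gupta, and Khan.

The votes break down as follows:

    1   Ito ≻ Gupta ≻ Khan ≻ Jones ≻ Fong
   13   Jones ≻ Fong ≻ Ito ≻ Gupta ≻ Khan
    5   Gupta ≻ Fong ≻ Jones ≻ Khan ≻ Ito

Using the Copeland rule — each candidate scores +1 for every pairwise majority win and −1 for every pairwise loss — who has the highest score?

Jones

Pairwise results:
  Ito vs Jones: Jones wins 18–1.
  Ito vs Fong: Fong wins 18–1.
  Ito vs Gupta: Ito wins 14–5.
  Ito vs Khan: Ito wins 14–5.
  Jones vs Fong: Jones wins 14–5.
  Jones vs Gupta: Jones wins 13–6.
  Jones vs Khan: Jones wins 18–1.
  Fong vs Gupta: Fong wins 13–6.
  Fong vs Khan: Fong wins 18–1.
  Gupta vs Khan: Gupta wins 19–0.
Copeland scores (wins − losses):
  Ito: 2 − 2 = 0
  Jones: 4 − 0 = 4
  Fong: 3 − 1 = 2
  Gupta: 1 − 3 = -2
  Khan: 0 − 4 = -4
Jones has the best Copeland score.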